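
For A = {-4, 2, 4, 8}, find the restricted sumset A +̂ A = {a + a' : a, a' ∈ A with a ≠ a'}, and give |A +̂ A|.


Restricted sumset: A +̂ A = {a + a' : a ∈ A, a' ∈ A, a ≠ a'}.
Equivalently, take A + A and drop any sum 2a that is achievable ONLY as a + a for a ∈ A (i.e. sums representable only with equal summands).
Enumerate pairs (a, a') with a < a' (symmetric, so each unordered pair gives one sum; this covers all a ≠ a'):
  -4 + 2 = -2
  -4 + 4 = 0
  -4 + 8 = 4
  2 + 4 = 6
  2 + 8 = 10
  4 + 8 = 12
Collected distinct sums: {-2, 0, 4, 6, 10, 12}
|A +̂ A| = 6
(Reference bound: |A +̂ A| ≥ 2|A| - 3 for |A| ≥ 2, with |A| = 4 giving ≥ 5.)

|A +̂ A| = 6


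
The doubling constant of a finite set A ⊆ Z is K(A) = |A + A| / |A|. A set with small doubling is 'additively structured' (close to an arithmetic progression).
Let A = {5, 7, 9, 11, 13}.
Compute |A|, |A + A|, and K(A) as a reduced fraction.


|A| = 5.
Compute A + A by enumerating all 25 pairs.
A + A = {10, 12, 14, 16, 18, 20, 22, 24, 26}, so |A + A| = 9.
K = |A + A| / |A| = 9/5 (already in lowest terms) ≈ 1.8000.
Reference: AP of size 5 gives K = 9/5 ≈ 1.8000; a fully generic set of size 5 gives K ≈ 3.0000.

|A| = 5, |A + A| = 9, K = 9/5.


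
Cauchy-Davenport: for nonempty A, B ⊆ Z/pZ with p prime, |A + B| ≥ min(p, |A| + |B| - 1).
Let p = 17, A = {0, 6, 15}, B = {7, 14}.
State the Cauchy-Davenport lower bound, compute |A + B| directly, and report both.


Cauchy-Davenport: |A + B| ≥ min(p, |A| + |B| - 1) for A, B nonempty in Z/pZ.
|A| = 3, |B| = 2, p = 17.
CD lower bound = min(17, 3 + 2 - 1) = min(17, 4) = 4.
Compute A + B mod 17 directly:
a = 0: 0+7=7, 0+14=14
a = 6: 6+7=13, 6+14=3
a = 15: 15+7=5, 15+14=12
A + B = {3, 5, 7, 12, 13, 14}, so |A + B| = 6.
Verify: 6 ≥ 4? Yes ✓.

CD lower bound = 4, actual |A + B| = 6.


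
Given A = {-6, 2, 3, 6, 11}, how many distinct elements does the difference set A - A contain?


A - A = {a - a' : a, a' ∈ A}; |A| = 5.
Bounds: 2|A|-1 ≤ |A - A| ≤ |A|² - |A| + 1, i.e. 9 ≤ |A - A| ≤ 21.
Note: 0 ∈ A - A always (from a - a). The set is symmetric: if d ∈ A - A then -d ∈ A - A.
Enumerate nonzero differences d = a - a' with a > a' (then include -d):
Positive differences: {1, 3, 4, 5, 8, 9, 12, 17}
Full difference set: {0} ∪ (positive diffs) ∪ (negative diffs).
|A - A| = 1 + 2·8 = 17 (matches direct enumeration: 17).

|A - A| = 17


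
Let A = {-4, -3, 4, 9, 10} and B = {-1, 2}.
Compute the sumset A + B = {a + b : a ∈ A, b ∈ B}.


A + B = {a + b : a ∈ A, b ∈ B}.
Enumerate all |A|·|B| = 5·2 = 10 pairs (a, b) and collect distinct sums.
a = -4: -4+-1=-5, -4+2=-2
a = -3: -3+-1=-4, -3+2=-1
a = 4: 4+-1=3, 4+2=6
a = 9: 9+-1=8, 9+2=11
a = 10: 10+-1=9, 10+2=12
Collecting distinct sums: A + B = {-5, -4, -2, -1, 3, 6, 8, 9, 11, 12}
|A + B| = 10

A + B = {-5, -4, -2, -1, 3, 6, 8, 9, 11, 12}


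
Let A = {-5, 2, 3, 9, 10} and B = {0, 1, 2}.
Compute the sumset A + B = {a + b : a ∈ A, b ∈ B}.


A + B = {a + b : a ∈ A, b ∈ B}.
Enumerate all |A|·|B| = 5·3 = 15 pairs (a, b) and collect distinct sums.
a = -5: -5+0=-5, -5+1=-4, -5+2=-3
a = 2: 2+0=2, 2+1=3, 2+2=4
a = 3: 3+0=3, 3+1=4, 3+2=5
a = 9: 9+0=9, 9+1=10, 9+2=11
a = 10: 10+0=10, 10+1=11, 10+2=12
Collecting distinct sums: A + B = {-5, -4, -3, 2, 3, 4, 5, 9, 10, 11, 12}
|A + B| = 11

A + B = {-5, -4, -3, 2, 3, 4, 5, 9, 10, 11, 12}


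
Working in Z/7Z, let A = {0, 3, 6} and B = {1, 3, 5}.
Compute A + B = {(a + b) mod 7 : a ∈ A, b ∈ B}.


Work in Z/7Z: reduce every sum a + b modulo 7.
Enumerate all 9 pairs:
a = 0: 0+1=1, 0+3=3, 0+5=5
a = 3: 3+1=4, 3+3=6, 3+5=1
a = 6: 6+1=0, 6+3=2, 6+5=4
Distinct residues collected: {0, 1, 2, 3, 4, 5, 6}
|A + B| = 7 (out of 7 total residues).

A + B = {0, 1, 2, 3, 4, 5, 6}


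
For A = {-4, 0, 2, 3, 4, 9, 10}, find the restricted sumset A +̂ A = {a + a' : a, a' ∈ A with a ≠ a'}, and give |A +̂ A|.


Restricted sumset: A +̂ A = {a + a' : a ∈ A, a' ∈ A, a ≠ a'}.
Equivalently, take A + A and drop any sum 2a that is achievable ONLY as a + a for a ∈ A (i.e. sums representable only with equal summands).
Enumerate pairs (a, a') with a < a' (symmetric, so each unordered pair gives one sum; this covers all a ≠ a'):
  -4 + 0 = -4
  -4 + 2 = -2
  -4 + 3 = -1
  -4 + 4 = 0
  -4 + 9 = 5
  -4 + 10 = 6
  0 + 2 = 2
  0 + 3 = 3
  0 + 4 = 4
  0 + 9 = 9
  0 + 10 = 10
  2 + 3 = 5
  2 + 4 = 6
  2 + 9 = 11
  2 + 10 = 12
  3 + 4 = 7
  3 + 9 = 12
  3 + 10 = 13
  4 + 9 = 13
  4 + 10 = 14
  9 + 10 = 19
Collected distinct sums: {-4, -2, -1, 0, 2, 3, 4, 5, 6, 7, 9, 10, 11, 12, 13, 14, 19}
|A +̂ A| = 17
(Reference bound: |A +̂ A| ≥ 2|A| - 3 for |A| ≥ 2, with |A| = 7 giving ≥ 11.)

|A +̂ A| = 17


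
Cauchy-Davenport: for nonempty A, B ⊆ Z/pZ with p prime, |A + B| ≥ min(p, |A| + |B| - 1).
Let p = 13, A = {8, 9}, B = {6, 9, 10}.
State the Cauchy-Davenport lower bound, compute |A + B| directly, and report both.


Cauchy-Davenport: |A + B| ≥ min(p, |A| + |B| - 1) for A, B nonempty in Z/pZ.
|A| = 2, |B| = 3, p = 13.
CD lower bound = min(13, 2 + 3 - 1) = min(13, 4) = 4.
Compute A + B mod 13 directly:
a = 8: 8+6=1, 8+9=4, 8+10=5
a = 9: 9+6=2, 9+9=5, 9+10=6
A + B = {1, 2, 4, 5, 6}, so |A + B| = 5.
Verify: 5 ≥ 4? Yes ✓.

CD lower bound = 4, actual |A + B| = 5.


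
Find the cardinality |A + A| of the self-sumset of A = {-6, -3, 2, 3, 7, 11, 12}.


A + A = {a + a' : a, a' ∈ A}; |A| = 7.
General bounds: 2|A| - 1 ≤ |A + A| ≤ |A|(|A|+1)/2, i.e. 13 ≤ |A + A| ≤ 28.
Lower bound 2|A|-1 is attained iff A is an arithmetic progression.
Enumerate sums a + a' for a ≤ a' (symmetric, so this suffices):
a = -6: -6+-6=-12, -6+-3=-9, -6+2=-4, -6+3=-3, -6+7=1, -6+11=5, -6+12=6
a = -3: -3+-3=-6, -3+2=-1, -3+3=0, -3+7=4, -3+11=8, -3+12=9
a = 2: 2+2=4, 2+3=5, 2+7=9, 2+11=13, 2+12=14
a = 3: 3+3=6, 3+7=10, 3+11=14, 3+12=15
a = 7: 7+7=14, 7+11=18, 7+12=19
a = 11: 11+11=22, 11+12=23
a = 12: 12+12=24
Distinct sums: {-12, -9, -6, -4, -3, -1, 0, 1, 4, 5, 6, 8, 9, 10, 13, 14, 15, 18, 19, 22, 23, 24}
|A + A| = 22

|A + A| = 22


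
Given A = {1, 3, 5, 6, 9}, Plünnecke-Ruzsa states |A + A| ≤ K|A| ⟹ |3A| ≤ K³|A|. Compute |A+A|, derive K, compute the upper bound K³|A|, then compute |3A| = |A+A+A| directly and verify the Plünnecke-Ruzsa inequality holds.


|A| = 5.
Step 1: Compute A + A by enumerating all 25 pairs.
A + A = {2, 4, 6, 7, 8, 9, 10, 11, 12, 14, 15, 18}, so |A + A| = 12.
Step 2: Doubling constant K = |A + A|/|A| = 12/5 = 12/5 ≈ 2.4000.
Step 3: Plünnecke-Ruzsa gives |3A| ≤ K³·|A| = (2.4000)³ · 5 ≈ 69.1200.
Step 4: Compute 3A = A + A + A directly by enumerating all triples (a,b,c) ∈ A³; |3A| = 20.
Step 5: Check 20 ≤ 69.1200? Yes ✓.

K = 12/5, Plünnecke-Ruzsa bound K³|A| ≈ 69.1200, |3A| = 20, inequality holds.


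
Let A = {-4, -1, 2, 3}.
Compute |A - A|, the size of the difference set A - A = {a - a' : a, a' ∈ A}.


A - A = {a - a' : a, a' ∈ A}; |A| = 4.
Bounds: 2|A|-1 ≤ |A - A| ≤ |A|² - |A| + 1, i.e. 7 ≤ |A - A| ≤ 13.
Note: 0 ∈ A - A always (from a - a). The set is symmetric: if d ∈ A - A then -d ∈ A - A.
Enumerate nonzero differences d = a - a' with a > a' (then include -d):
Positive differences: {1, 3, 4, 6, 7}
Full difference set: {0} ∪ (positive diffs) ∪ (negative diffs).
|A - A| = 1 + 2·5 = 11 (matches direct enumeration: 11).

|A - A| = 11


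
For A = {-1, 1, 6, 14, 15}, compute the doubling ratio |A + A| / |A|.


|A| = 5.
Compute A + A by enumerating all 25 pairs.
A + A = {-2, 0, 2, 5, 7, 12, 13, 14, 15, 16, 20, 21, 28, 29, 30}, so |A + A| = 15.
K = |A + A| / |A| = 15/5 = 3/1 ≈ 3.0000.
Reference: AP of size 5 gives K = 9/5 ≈ 1.8000; a fully generic set of size 5 gives K ≈ 3.0000.

|A| = 5, |A + A| = 15, K = 15/5 = 3/1.


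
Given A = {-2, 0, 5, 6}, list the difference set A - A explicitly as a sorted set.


A - A = {a - a' : a, a' ∈ A}.
Compute a - a' for each ordered pair (a, a'):
a = -2: -2--2=0, -2-0=-2, -2-5=-7, -2-6=-8
a = 0: 0--2=2, 0-0=0, 0-5=-5, 0-6=-6
a = 5: 5--2=7, 5-0=5, 5-5=0, 5-6=-1
a = 6: 6--2=8, 6-0=6, 6-5=1, 6-6=0
Collecting distinct values (and noting 0 appears from a-a):
A - A = {-8, -7, -6, -5, -2, -1, 0, 1, 2, 5, 6, 7, 8}
|A - A| = 13

A - A = {-8, -7, -6, -5, -2, -1, 0, 1, 2, 5, 6, 7, 8}


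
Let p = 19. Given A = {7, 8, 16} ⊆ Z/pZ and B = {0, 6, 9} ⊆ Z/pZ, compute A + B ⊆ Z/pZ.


Work in Z/19Z: reduce every sum a + b modulo 19.
Enumerate all 9 pairs:
a = 7: 7+0=7, 7+6=13, 7+9=16
a = 8: 8+0=8, 8+6=14, 8+9=17
a = 16: 16+0=16, 16+6=3, 16+9=6
Distinct residues collected: {3, 6, 7, 8, 13, 14, 16, 17}
|A + B| = 8 (out of 19 total residues).

A + B = {3, 6, 7, 8, 13, 14, 16, 17}


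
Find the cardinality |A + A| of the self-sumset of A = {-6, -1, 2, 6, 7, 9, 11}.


A + A = {a + a' : a, a' ∈ A}; |A| = 7.
General bounds: 2|A| - 1 ≤ |A + A| ≤ |A|(|A|+1)/2, i.e. 13 ≤ |A + A| ≤ 28.
Lower bound 2|A|-1 is attained iff A is an arithmetic progression.
Enumerate sums a + a' for a ≤ a' (symmetric, so this suffices):
a = -6: -6+-6=-12, -6+-1=-7, -6+2=-4, -6+6=0, -6+7=1, -6+9=3, -6+11=5
a = -1: -1+-1=-2, -1+2=1, -1+6=5, -1+7=6, -1+9=8, -1+11=10
a = 2: 2+2=4, 2+6=8, 2+7=9, 2+9=11, 2+11=13
a = 6: 6+6=12, 6+7=13, 6+9=15, 6+11=17
a = 7: 7+7=14, 7+9=16, 7+11=18
a = 9: 9+9=18, 9+11=20
a = 11: 11+11=22
Distinct sums: {-12, -7, -4, -2, 0, 1, 3, 4, 5, 6, 8, 9, 10, 11, 12, 13, 14, 15, 16, 17, 18, 20, 22}
|A + A| = 23

|A + A| = 23


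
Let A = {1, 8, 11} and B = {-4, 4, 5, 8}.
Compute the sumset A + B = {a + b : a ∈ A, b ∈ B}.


A + B = {a + b : a ∈ A, b ∈ B}.
Enumerate all |A|·|B| = 3·4 = 12 pairs (a, b) and collect distinct sums.
a = 1: 1+-4=-3, 1+4=5, 1+5=6, 1+8=9
a = 8: 8+-4=4, 8+4=12, 8+5=13, 8+8=16
a = 11: 11+-4=7, 11+4=15, 11+5=16, 11+8=19
Collecting distinct sums: A + B = {-3, 4, 5, 6, 7, 9, 12, 13, 15, 16, 19}
|A + B| = 11

A + B = {-3, 4, 5, 6, 7, 9, 12, 13, 15, 16, 19}


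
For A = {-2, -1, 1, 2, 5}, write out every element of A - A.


A - A = {a - a' : a, a' ∈ A}.
Compute a - a' for each ordered pair (a, a'):
a = -2: -2--2=0, -2--1=-1, -2-1=-3, -2-2=-4, -2-5=-7
a = -1: -1--2=1, -1--1=0, -1-1=-2, -1-2=-3, -1-5=-6
a = 1: 1--2=3, 1--1=2, 1-1=0, 1-2=-1, 1-5=-4
a = 2: 2--2=4, 2--1=3, 2-1=1, 2-2=0, 2-5=-3
a = 5: 5--2=7, 5--1=6, 5-1=4, 5-2=3, 5-5=0
Collecting distinct values (and noting 0 appears from a-a):
A - A = {-7, -6, -4, -3, -2, -1, 0, 1, 2, 3, 4, 6, 7}
|A - A| = 13

A - A = {-7, -6, -4, -3, -2, -1, 0, 1, 2, 3, 4, 6, 7}


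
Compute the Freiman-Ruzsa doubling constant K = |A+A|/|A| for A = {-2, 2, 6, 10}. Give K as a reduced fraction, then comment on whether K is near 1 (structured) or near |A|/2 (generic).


|A| = 4.
Compute A + A by enumerating all 16 pairs.
A + A = {-4, 0, 4, 8, 12, 16, 20}, so |A + A| = 7.
K = |A + A| / |A| = 7/4 (already in lowest terms) ≈ 1.7500.
Reference: AP of size 4 gives K = 7/4 ≈ 1.7500; a fully generic set of size 4 gives K ≈ 2.5000.

|A| = 4, |A + A| = 7, K = 7/4.


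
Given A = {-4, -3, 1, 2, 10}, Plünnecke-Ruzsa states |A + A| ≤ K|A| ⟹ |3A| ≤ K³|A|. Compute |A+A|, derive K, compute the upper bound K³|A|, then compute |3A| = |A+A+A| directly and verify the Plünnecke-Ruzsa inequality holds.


|A| = 5.
Step 1: Compute A + A by enumerating all 25 pairs.
A + A = {-8, -7, -6, -3, -2, -1, 2, 3, 4, 6, 7, 11, 12, 20}, so |A + A| = 14.
Step 2: Doubling constant K = |A + A|/|A| = 14/5 = 14/5 ≈ 2.8000.
Step 3: Plünnecke-Ruzsa gives |3A| ≤ K³·|A| = (2.8000)³ · 5 ≈ 109.7600.
Step 4: Compute 3A = A + A + A directly by enumerating all triples (a,b,c) ∈ A³; |3A| = 28.
Step 5: Check 28 ≤ 109.7600? Yes ✓.

K = 14/5, Plünnecke-Ruzsa bound K³|A| ≈ 109.7600, |3A| = 28, inequality holds.


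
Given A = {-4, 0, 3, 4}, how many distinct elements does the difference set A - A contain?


A - A = {a - a' : a, a' ∈ A}; |A| = 4.
Bounds: 2|A|-1 ≤ |A - A| ≤ |A|² - |A| + 1, i.e. 7 ≤ |A - A| ≤ 13.
Note: 0 ∈ A - A always (from a - a). The set is symmetric: if d ∈ A - A then -d ∈ A - A.
Enumerate nonzero differences d = a - a' with a > a' (then include -d):
Positive differences: {1, 3, 4, 7, 8}
Full difference set: {0} ∪ (positive diffs) ∪ (negative diffs).
|A - A| = 1 + 2·5 = 11 (matches direct enumeration: 11).

|A - A| = 11


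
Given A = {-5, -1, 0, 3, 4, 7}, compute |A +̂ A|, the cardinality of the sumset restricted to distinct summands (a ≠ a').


Restricted sumset: A +̂ A = {a + a' : a ∈ A, a' ∈ A, a ≠ a'}.
Equivalently, take A + A and drop any sum 2a that is achievable ONLY as a + a for a ∈ A (i.e. sums representable only with equal summands).
Enumerate pairs (a, a') with a < a' (symmetric, so each unordered pair gives one sum; this covers all a ≠ a'):
  -5 + -1 = -6
  -5 + 0 = -5
  -5 + 3 = -2
  -5 + 4 = -1
  -5 + 7 = 2
  -1 + 0 = -1
  -1 + 3 = 2
  -1 + 4 = 3
  -1 + 7 = 6
  0 + 3 = 3
  0 + 4 = 4
  0 + 7 = 7
  3 + 4 = 7
  3 + 7 = 10
  4 + 7 = 11
Collected distinct sums: {-6, -5, -2, -1, 2, 3, 4, 6, 7, 10, 11}
|A +̂ A| = 11
(Reference bound: |A +̂ A| ≥ 2|A| - 3 for |A| ≥ 2, with |A| = 6 giving ≥ 9.)

|A +̂ A| = 11


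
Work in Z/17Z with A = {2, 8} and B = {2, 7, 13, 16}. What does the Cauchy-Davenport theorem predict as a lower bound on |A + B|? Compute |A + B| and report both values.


Cauchy-Davenport: |A + B| ≥ min(p, |A| + |B| - 1) for A, B nonempty in Z/pZ.
|A| = 2, |B| = 4, p = 17.
CD lower bound = min(17, 2 + 4 - 1) = min(17, 5) = 5.
Compute A + B mod 17 directly:
a = 2: 2+2=4, 2+7=9, 2+13=15, 2+16=1
a = 8: 8+2=10, 8+7=15, 8+13=4, 8+16=7
A + B = {1, 4, 7, 9, 10, 15}, so |A + B| = 6.
Verify: 6 ≥ 5? Yes ✓.

CD lower bound = 5, actual |A + B| = 6.


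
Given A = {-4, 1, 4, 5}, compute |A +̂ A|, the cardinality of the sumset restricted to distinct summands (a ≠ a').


Restricted sumset: A +̂ A = {a + a' : a ∈ A, a' ∈ A, a ≠ a'}.
Equivalently, take A + A and drop any sum 2a that is achievable ONLY as a + a for a ∈ A (i.e. sums representable only with equal summands).
Enumerate pairs (a, a') with a < a' (symmetric, so each unordered pair gives one sum; this covers all a ≠ a'):
  -4 + 1 = -3
  -4 + 4 = 0
  -4 + 5 = 1
  1 + 4 = 5
  1 + 5 = 6
  4 + 5 = 9
Collected distinct sums: {-3, 0, 1, 5, 6, 9}
|A +̂ A| = 6
(Reference bound: |A +̂ A| ≥ 2|A| - 3 for |A| ≥ 2, with |A| = 4 giving ≥ 5.)

|A +̂ A| = 6


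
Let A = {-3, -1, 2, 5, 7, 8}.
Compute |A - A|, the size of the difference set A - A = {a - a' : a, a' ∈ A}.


A - A = {a - a' : a, a' ∈ A}; |A| = 6.
Bounds: 2|A|-1 ≤ |A - A| ≤ |A|² - |A| + 1, i.e. 11 ≤ |A - A| ≤ 31.
Note: 0 ∈ A - A always (from a - a). The set is symmetric: if d ∈ A - A then -d ∈ A - A.
Enumerate nonzero differences d = a - a' with a > a' (then include -d):
Positive differences: {1, 2, 3, 5, 6, 8, 9, 10, 11}
Full difference set: {0} ∪ (positive diffs) ∪ (negative diffs).
|A - A| = 1 + 2·9 = 19 (matches direct enumeration: 19).

|A - A| = 19


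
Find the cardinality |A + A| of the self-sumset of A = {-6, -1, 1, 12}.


A + A = {a + a' : a, a' ∈ A}; |A| = 4.
General bounds: 2|A| - 1 ≤ |A + A| ≤ |A|(|A|+1)/2, i.e. 7 ≤ |A + A| ≤ 10.
Lower bound 2|A|-1 is attained iff A is an arithmetic progression.
Enumerate sums a + a' for a ≤ a' (symmetric, so this suffices):
a = -6: -6+-6=-12, -6+-1=-7, -6+1=-5, -6+12=6
a = -1: -1+-1=-2, -1+1=0, -1+12=11
a = 1: 1+1=2, 1+12=13
a = 12: 12+12=24
Distinct sums: {-12, -7, -5, -2, 0, 2, 6, 11, 13, 24}
|A + A| = 10

|A + A| = 10


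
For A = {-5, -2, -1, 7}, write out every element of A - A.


A - A = {a - a' : a, a' ∈ A}.
Compute a - a' for each ordered pair (a, a'):
a = -5: -5--5=0, -5--2=-3, -5--1=-4, -5-7=-12
a = -2: -2--5=3, -2--2=0, -2--1=-1, -2-7=-9
a = -1: -1--5=4, -1--2=1, -1--1=0, -1-7=-8
a = 7: 7--5=12, 7--2=9, 7--1=8, 7-7=0
Collecting distinct values (and noting 0 appears from a-a):
A - A = {-12, -9, -8, -4, -3, -1, 0, 1, 3, 4, 8, 9, 12}
|A - A| = 13

A - A = {-12, -9, -8, -4, -3, -1, 0, 1, 3, 4, 8, 9, 12}


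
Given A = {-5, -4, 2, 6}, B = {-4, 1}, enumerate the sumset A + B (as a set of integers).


A + B = {a + b : a ∈ A, b ∈ B}.
Enumerate all |A|·|B| = 4·2 = 8 pairs (a, b) and collect distinct sums.
a = -5: -5+-4=-9, -5+1=-4
a = -4: -4+-4=-8, -4+1=-3
a = 2: 2+-4=-2, 2+1=3
a = 6: 6+-4=2, 6+1=7
Collecting distinct sums: A + B = {-9, -8, -4, -3, -2, 2, 3, 7}
|A + B| = 8

A + B = {-9, -8, -4, -3, -2, 2, 3, 7}


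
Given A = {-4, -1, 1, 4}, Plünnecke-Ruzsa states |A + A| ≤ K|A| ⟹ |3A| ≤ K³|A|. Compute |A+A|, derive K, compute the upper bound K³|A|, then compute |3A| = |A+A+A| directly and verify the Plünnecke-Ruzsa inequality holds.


|A| = 4.
Step 1: Compute A + A by enumerating all 16 pairs.
A + A = {-8, -5, -3, -2, 0, 2, 3, 5, 8}, so |A + A| = 9.
Step 2: Doubling constant K = |A + A|/|A| = 9/4 = 9/4 ≈ 2.2500.
Step 3: Plünnecke-Ruzsa gives |3A| ≤ K³·|A| = (2.2500)³ · 4 ≈ 45.5625.
Step 4: Compute 3A = A + A + A directly by enumerating all triples (a,b,c) ∈ A³; |3A| = 16.
Step 5: Check 16 ≤ 45.5625? Yes ✓.

K = 9/4, Plünnecke-Ruzsa bound K³|A| ≈ 45.5625, |3A| = 16, inequality holds.


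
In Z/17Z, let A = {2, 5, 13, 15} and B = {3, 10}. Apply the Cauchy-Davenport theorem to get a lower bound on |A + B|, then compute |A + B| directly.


Cauchy-Davenport: |A + B| ≥ min(p, |A| + |B| - 1) for A, B nonempty in Z/pZ.
|A| = 4, |B| = 2, p = 17.
CD lower bound = min(17, 4 + 2 - 1) = min(17, 5) = 5.
Compute A + B mod 17 directly:
a = 2: 2+3=5, 2+10=12
a = 5: 5+3=8, 5+10=15
a = 13: 13+3=16, 13+10=6
a = 15: 15+3=1, 15+10=8
A + B = {1, 5, 6, 8, 12, 15, 16}, so |A + B| = 7.
Verify: 7 ≥ 5? Yes ✓.

CD lower bound = 5, actual |A + B| = 7.


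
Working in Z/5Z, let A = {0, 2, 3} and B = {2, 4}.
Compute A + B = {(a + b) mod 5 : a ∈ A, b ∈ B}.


Work in Z/5Z: reduce every sum a + b modulo 5.
Enumerate all 6 pairs:
a = 0: 0+2=2, 0+4=4
a = 2: 2+2=4, 2+4=1
a = 3: 3+2=0, 3+4=2
Distinct residues collected: {0, 1, 2, 4}
|A + B| = 4 (out of 5 total residues).

A + B = {0, 1, 2, 4}


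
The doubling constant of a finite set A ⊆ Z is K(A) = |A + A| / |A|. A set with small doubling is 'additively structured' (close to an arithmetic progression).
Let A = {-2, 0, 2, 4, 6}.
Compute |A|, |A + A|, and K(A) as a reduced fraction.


|A| = 5.
Compute A + A by enumerating all 25 pairs.
A + A = {-4, -2, 0, 2, 4, 6, 8, 10, 12}, so |A + A| = 9.
K = |A + A| / |A| = 9/5 (already in lowest terms) ≈ 1.8000.
Reference: AP of size 5 gives K = 9/5 ≈ 1.8000; a fully generic set of size 5 gives K ≈ 3.0000.

|A| = 5, |A + A| = 9, K = 9/5.


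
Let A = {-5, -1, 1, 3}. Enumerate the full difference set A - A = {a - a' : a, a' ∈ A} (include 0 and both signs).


A - A = {a - a' : a, a' ∈ A}.
Compute a - a' for each ordered pair (a, a'):
a = -5: -5--5=0, -5--1=-4, -5-1=-6, -5-3=-8
a = -1: -1--5=4, -1--1=0, -1-1=-2, -1-3=-4
a = 1: 1--5=6, 1--1=2, 1-1=0, 1-3=-2
a = 3: 3--5=8, 3--1=4, 3-1=2, 3-3=0
Collecting distinct values (and noting 0 appears from a-a):
A - A = {-8, -6, -4, -2, 0, 2, 4, 6, 8}
|A - A| = 9

A - A = {-8, -6, -4, -2, 0, 2, 4, 6, 8}


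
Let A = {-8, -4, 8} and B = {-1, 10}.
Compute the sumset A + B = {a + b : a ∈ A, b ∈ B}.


A + B = {a + b : a ∈ A, b ∈ B}.
Enumerate all |A|·|B| = 3·2 = 6 pairs (a, b) and collect distinct sums.
a = -8: -8+-1=-9, -8+10=2
a = -4: -4+-1=-5, -4+10=6
a = 8: 8+-1=7, 8+10=18
Collecting distinct sums: A + B = {-9, -5, 2, 6, 7, 18}
|A + B| = 6

A + B = {-9, -5, 2, 6, 7, 18}


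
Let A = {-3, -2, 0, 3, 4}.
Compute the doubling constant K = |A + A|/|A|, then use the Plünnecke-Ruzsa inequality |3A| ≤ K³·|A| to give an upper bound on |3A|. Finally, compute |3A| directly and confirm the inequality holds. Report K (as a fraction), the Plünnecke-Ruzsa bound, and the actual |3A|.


|A| = 5.
Step 1: Compute A + A by enumerating all 25 pairs.
A + A = {-6, -5, -4, -3, -2, 0, 1, 2, 3, 4, 6, 7, 8}, so |A + A| = 13.
Step 2: Doubling constant K = |A + A|/|A| = 13/5 = 13/5 ≈ 2.6000.
Step 3: Plünnecke-Ruzsa gives |3A| ≤ K³·|A| = (2.6000)³ · 5 ≈ 87.8800.
Step 4: Compute 3A = A + A + A directly by enumerating all triples (a,b,c) ∈ A³; |3A| = 22.
Step 5: Check 22 ≤ 87.8800? Yes ✓.

K = 13/5, Plünnecke-Ruzsa bound K³|A| ≈ 87.8800, |3A| = 22, inequality holds.


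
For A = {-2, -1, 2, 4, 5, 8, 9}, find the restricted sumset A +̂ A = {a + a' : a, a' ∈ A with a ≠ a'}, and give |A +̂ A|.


Restricted sumset: A +̂ A = {a + a' : a ∈ A, a' ∈ A, a ≠ a'}.
Equivalently, take A + A and drop any sum 2a that is achievable ONLY as a + a for a ∈ A (i.e. sums representable only with equal summands).
Enumerate pairs (a, a') with a < a' (symmetric, so each unordered pair gives one sum; this covers all a ≠ a'):
  -2 + -1 = -3
  -2 + 2 = 0
  -2 + 4 = 2
  -2 + 5 = 3
  -2 + 8 = 6
  -2 + 9 = 7
  -1 + 2 = 1
  -1 + 4 = 3
  -1 + 5 = 4
  -1 + 8 = 7
  -1 + 9 = 8
  2 + 4 = 6
  2 + 5 = 7
  2 + 8 = 10
  2 + 9 = 11
  4 + 5 = 9
  4 + 8 = 12
  4 + 9 = 13
  5 + 8 = 13
  5 + 9 = 14
  8 + 9 = 17
Collected distinct sums: {-3, 0, 1, 2, 3, 4, 6, 7, 8, 9, 10, 11, 12, 13, 14, 17}
|A +̂ A| = 16
(Reference bound: |A +̂ A| ≥ 2|A| - 3 for |A| ≥ 2, with |A| = 7 giving ≥ 11.)

|A +̂ A| = 16


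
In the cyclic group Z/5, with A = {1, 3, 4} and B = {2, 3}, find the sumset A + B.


Work in Z/5Z: reduce every sum a + b modulo 5.
Enumerate all 6 pairs:
a = 1: 1+2=3, 1+3=4
a = 3: 3+2=0, 3+3=1
a = 4: 4+2=1, 4+3=2
Distinct residues collected: {0, 1, 2, 3, 4}
|A + B| = 5 (out of 5 total residues).

A + B = {0, 1, 2, 3, 4}


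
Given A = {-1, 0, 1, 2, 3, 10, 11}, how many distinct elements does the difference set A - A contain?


A - A = {a - a' : a, a' ∈ A}; |A| = 7.
Bounds: 2|A|-1 ≤ |A - A| ≤ |A|² - |A| + 1, i.e. 13 ≤ |A - A| ≤ 43.
Note: 0 ∈ A - A always (from a - a). The set is symmetric: if d ∈ A - A then -d ∈ A - A.
Enumerate nonzero differences d = a - a' with a > a' (then include -d):
Positive differences: {1, 2, 3, 4, 7, 8, 9, 10, 11, 12}
Full difference set: {0} ∪ (positive diffs) ∪ (negative diffs).
|A - A| = 1 + 2·10 = 21 (matches direct enumeration: 21).

|A - A| = 21


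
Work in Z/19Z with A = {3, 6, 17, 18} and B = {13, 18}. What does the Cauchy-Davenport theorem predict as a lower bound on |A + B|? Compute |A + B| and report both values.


Cauchy-Davenport: |A + B| ≥ min(p, |A| + |B| - 1) for A, B nonempty in Z/pZ.
|A| = 4, |B| = 2, p = 19.
CD lower bound = min(19, 4 + 2 - 1) = min(19, 5) = 5.
Compute A + B mod 19 directly:
a = 3: 3+13=16, 3+18=2
a = 6: 6+13=0, 6+18=5
a = 17: 17+13=11, 17+18=16
a = 18: 18+13=12, 18+18=17
A + B = {0, 2, 5, 11, 12, 16, 17}, so |A + B| = 7.
Verify: 7 ≥ 5? Yes ✓.

CD lower bound = 5, actual |A + B| = 7.


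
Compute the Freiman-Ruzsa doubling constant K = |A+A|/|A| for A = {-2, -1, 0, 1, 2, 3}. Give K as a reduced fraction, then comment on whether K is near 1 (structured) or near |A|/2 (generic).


|A| = 6.
Compute A + A by enumerating all 36 pairs.
A + A = {-4, -3, -2, -1, 0, 1, 2, 3, 4, 5, 6}, so |A + A| = 11.
K = |A + A| / |A| = 11/6 (already in lowest terms) ≈ 1.8333.
Reference: AP of size 6 gives K = 11/6 ≈ 1.8333; a fully generic set of size 6 gives K ≈ 3.5000.

|A| = 6, |A + A| = 11, K = 11/6.


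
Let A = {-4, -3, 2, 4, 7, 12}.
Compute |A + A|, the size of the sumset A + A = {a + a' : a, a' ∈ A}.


A + A = {a + a' : a, a' ∈ A}; |A| = 6.
General bounds: 2|A| - 1 ≤ |A + A| ≤ |A|(|A|+1)/2, i.e. 11 ≤ |A + A| ≤ 21.
Lower bound 2|A|-1 is attained iff A is an arithmetic progression.
Enumerate sums a + a' for a ≤ a' (symmetric, so this suffices):
a = -4: -4+-4=-8, -4+-3=-7, -4+2=-2, -4+4=0, -4+7=3, -4+12=8
a = -3: -3+-3=-6, -3+2=-1, -3+4=1, -3+7=4, -3+12=9
a = 2: 2+2=4, 2+4=6, 2+7=9, 2+12=14
a = 4: 4+4=8, 4+7=11, 4+12=16
a = 7: 7+7=14, 7+12=19
a = 12: 12+12=24
Distinct sums: {-8, -7, -6, -2, -1, 0, 1, 3, 4, 6, 8, 9, 11, 14, 16, 19, 24}
|A + A| = 17

|A + A| = 17


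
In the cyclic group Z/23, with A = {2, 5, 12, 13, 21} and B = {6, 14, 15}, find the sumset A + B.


Work in Z/23Z: reduce every sum a + b modulo 23.
Enumerate all 15 pairs:
a = 2: 2+6=8, 2+14=16, 2+15=17
a = 5: 5+6=11, 5+14=19, 5+15=20
a = 12: 12+6=18, 12+14=3, 12+15=4
a = 13: 13+6=19, 13+14=4, 13+15=5
a = 21: 21+6=4, 21+14=12, 21+15=13
Distinct residues collected: {3, 4, 5, 8, 11, 12, 13, 16, 17, 18, 19, 20}
|A + B| = 12 (out of 23 total residues).

A + B = {3, 4, 5, 8, 11, 12, 13, 16, 17, 18, 19, 20}


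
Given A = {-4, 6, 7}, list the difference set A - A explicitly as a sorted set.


A - A = {a - a' : a, a' ∈ A}.
Compute a - a' for each ordered pair (a, a'):
a = -4: -4--4=0, -4-6=-10, -4-7=-11
a = 6: 6--4=10, 6-6=0, 6-7=-1
a = 7: 7--4=11, 7-6=1, 7-7=0
Collecting distinct values (and noting 0 appears from a-a):
A - A = {-11, -10, -1, 0, 1, 10, 11}
|A - A| = 7

A - A = {-11, -10, -1, 0, 1, 10, 11}


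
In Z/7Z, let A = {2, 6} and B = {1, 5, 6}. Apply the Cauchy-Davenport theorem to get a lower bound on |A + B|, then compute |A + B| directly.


Cauchy-Davenport: |A + B| ≥ min(p, |A| + |B| - 1) for A, B nonempty in Z/pZ.
|A| = 2, |B| = 3, p = 7.
CD lower bound = min(7, 2 + 3 - 1) = min(7, 4) = 4.
Compute A + B mod 7 directly:
a = 2: 2+1=3, 2+5=0, 2+6=1
a = 6: 6+1=0, 6+5=4, 6+6=5
A + B = {0, 1, 3, 4, 5}, so |A + B| = 5.
Verify: 5 ≥ 4? Yes ✓.

CD lower bound = 4, actual |A + B| = 5.


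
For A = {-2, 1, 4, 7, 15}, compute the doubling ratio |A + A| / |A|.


|A| = 5.
Compute A + A by enumerating all 25 pairs.
A + A = {-4, -1, 2, 5, 8, 11, 13, 14, 16, 19, 22, 30}, so |A + A| = 12.
K = |A + A| / |A| = 12/5 (already in lowest terms) ≈ 2.4000.
Reference: AP of size 5 gives K = 9/5 ≈ 1.8000; a fully generic set of size 5 gives K ≈ 3.0000.

|A| = 5, |A + A| = 12, K = 12/5.


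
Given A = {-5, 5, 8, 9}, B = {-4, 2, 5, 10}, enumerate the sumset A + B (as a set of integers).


A + B = {a + b : a ∈ A, b ∈ B}.
Enumerate all |A|·|B| = 4·4 = 16 pairs (a, b) and collect distinct sums.
a = -5: -5+-4=-9, -5+2=-3, -5+5=0, -5+10=5
a = 5: 5+-4=1, 5+2=7, 5+5=10, 5+10=15
a = 8: 8+-4=4, 8+2=10, 8+5=13, 8+10=18
a = 9: 9+-4=5, 9+2=11, 9+5=14, 9+10=19
Collecting distinct sums: A + B = {-9, -3, 0, 1, 4, 5, 7, 10, 11, 13, 14, 15, 18, 19}
|A + B| = 14

A + B = {-9, -3, 0, 1, 4, 5, 7, 10, 11, 13, 14, 15, 18, 19}


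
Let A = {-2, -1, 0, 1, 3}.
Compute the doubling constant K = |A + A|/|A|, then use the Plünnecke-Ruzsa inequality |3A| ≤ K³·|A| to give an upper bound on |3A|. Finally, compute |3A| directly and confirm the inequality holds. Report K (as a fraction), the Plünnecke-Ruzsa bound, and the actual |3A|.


|A| = 5.
Step 1: Compute A + A by enumerating all 25 pairs.
A + A = {-4, -3, -2, -1, 0, 1, 2, 3, 4, 6}, so |A + A| = 10.
Step 2: Doubling constant K = |A + A|/|A| = 10/5 = 10/5 ≈ 2.0000.
Step 3: Plünnecke-Ruzsa gives |3A| ≤ K³·|A| = (2.0000)³ · 5 ≈ 40.0000.
Step 4: Compute 3A = A + A + A directly by enumerating all triples (a,b,c) ∈ A³; |3A| = 15.
Step 5: Check 15 ≤ 40.0000? Yes ✓.

K = 10/5, Plünnecke-Ruzsa bound K³|A| ≈ 40.0000, |3A| = 15, inequality holds.


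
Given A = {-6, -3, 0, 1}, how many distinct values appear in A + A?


A + A = {a + a' : a, a' ∈ A}; |A| = 4.
General bounds: 2|A| - 1 ≤ |A + A| ≤ |A|(|A|+1)/2, i.e. 7 ≤ |A + A| ≤ 10.
Lower bound 2|A|-1 is attained iff A is an arithmetic progression.
Enumerate sums a + a' for a ≤ a' (symmetric, so this suffices):
a = -6: -6+-6=-12, -6+-3=-9, -6+0=-6, -6+1=-5
a = -3: -3+-3=-6, -3+0=-3, -3+1=-2
a = 0: 0+0=0, 0+1=1
a = 1: 1+1=2
Distinct sums: {-12, -9, -6, -5, -3, -2, 0, 1, 2}
|A + A| = 9

|A + A| = 9


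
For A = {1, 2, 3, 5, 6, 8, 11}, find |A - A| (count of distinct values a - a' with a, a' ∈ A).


A - A = {a - a' : a, a' ∈ A}; |A| = 7.
Bounds: 2|A|-1 ≤ |A - A| ≤ |A|² - |A| + 1, i.e. 13 ≤ |A - A| ≤ 43.
Note: 0 ∈ A - A always (from a - a). The set is symmetric: if d ∈ A - A then -d ∈ A - A.
Enumerate nonzero differences d = a - a' with a > a' (then include -d):
Positive differences: {1, 2, 3, 4, 5, 6, 7, 8, 9, 10}
Full difference set: {0} ∪ (positive diffs) ∪ (negative diffs).
|A - A| = 1 + 2·10 = 21 (matches direct enumeration: 21).

|A - A| = 21


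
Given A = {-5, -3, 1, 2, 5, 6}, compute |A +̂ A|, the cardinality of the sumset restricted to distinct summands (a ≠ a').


Restricted sumset: A +̂ A = {a + a' : a ∈ A, a' ∈ A, a ≠ a'}.
Equivalently, take A + A and drop any sum 2a that is achievable ONLY as a + a for a ∈ A (i.e. sums representable only with equal summands).
Enumerate pairs (a, a') with a < a' (symmetric, so each unordered pair gives one sum; this covers all a ≠ a'):
  -5 + -3 = -8
  -5 + 1 = -4
  -5 + 2 = -3
  -5 + 5 = 0
  -5 + 6 = 1
  -3 + 1 = -2
  -3 + 2 = -1
  -3 + 5 = 2
  -3 + 6 = 3
  1 + 2 = 3
  1 + 5 = 6
  1 + 6 = 7
  2 + 5 = 7
  2 + 6 = 8
  5 + 6 = 11
Collected distinct sums: {-8, -4, -3, -2, -1, 0, 1, 2, 3, 6, 7, 8, 11}
|A +̂ A| = 13
(Reference bound: |A +̂ A| ≥ 2|A| - 3 for |A| ≥ 2, with |A| = 6 giving ≥ 9.)

|A +̂ A| = 13


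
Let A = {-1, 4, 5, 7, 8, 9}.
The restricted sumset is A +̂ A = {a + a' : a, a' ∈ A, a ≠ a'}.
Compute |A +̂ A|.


Restricted sumset: A +̂ A = {a + a' : a ∈ A, a' ∈ A, a ≠ a'}.
Equivalently, take A + A and drop any sum 2a that is achievable ONLY as a + a for a ∈ A (i.e. sums representable only with equal summands).
Enumerate pairs (a, a') with a < a' (symmetric, so each unordered pair gives one sum; this covers all a ≠ a'):
  -1 + 4 = 3
  -1 + 5 = 4
  -1 + 7 = 6
  -1 + 8 = 7
  -1 + 9 = 8
  4 + 5 = 9
  4 + 7 = 11
  4 + 8 = 12
  4 + 9 = 13
  5 + 7 = 12
  5 + 8 = 13
  5 + 9 = 14
  7 + 8 = 15
  7 + 9 = 16
  8 + 9 = 17
Collected distinct sums: {3, 4, 6, 7, 8, 9, 11, 12, 13, 14, 15, 16, 17}
|A +̂ A| = 13
(Reference bound: |A +̂ A| ≥ 2|A| - 3 for |A| ≥ 2, with |A| = 6 giving ≥ 9.)

|A +̂ A| = 13


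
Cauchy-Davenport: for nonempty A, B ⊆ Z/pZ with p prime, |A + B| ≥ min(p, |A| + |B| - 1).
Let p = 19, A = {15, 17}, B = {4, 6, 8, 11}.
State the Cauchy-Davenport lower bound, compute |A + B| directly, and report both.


Cauchy-Davenport: |A + B| ≥ min(p, |A| + |B| - 1) for A, B nonempty in Z/pZ.
|A| = 2, |B| = 4, p = 19.
CD lower bound = min(19, 2 + 4 - 1) = min(19, 5) = 5.
Compute A + B mod 19 directly:
a = 15: 15+4=0, 15+6=2, 15+8=4, 15+11=7
a = 17: 17+4=2, 17+6=4, 17+8=6, 17+11=9
A + B = {0, 2, 4, 6, 7, 9}, so |A + B| = 6.
Verify: 6 ≥ 5? Yes ✓.

CD lower bound = 5, actual |A + B| = 6.


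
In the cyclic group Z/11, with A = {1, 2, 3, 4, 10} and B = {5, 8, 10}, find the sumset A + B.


Work in Z/11Z: reduce every sum a + b modulo 11.
Enumerate all 15 pairs:
a = 1: 1+5=6, 1+8=9, 1+10=0
a = 2: 2+5=7, 2+8=10, 2+10=1
a = 3: 3+5=8, 3+8=0, 3+10=2
a = 4: 4+5=9, 4+8=1, 4+10=3
a = 10: 10+5=4, 10+8=7, 10+10=9
Distinct residues collected: {0, 1, 2, 3, 4, 6, 7, 8, 9, 10}
|A + B| = 10 (out of 11 total residues).

A + B = {0, 1, 2, 3, 4, 6, 7, 8, 9, 10}


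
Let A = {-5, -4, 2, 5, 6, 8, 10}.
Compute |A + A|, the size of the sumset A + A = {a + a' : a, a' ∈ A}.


A + A = {a + a' : a, a' ∈ A}; |A| = 7.
General bounds: 2|A| - 1 ≤ |A + A| ≤ |A|(|A|+1)/2, i.e. 13 ≤ |A + A| ≤ 28.
Lower bound 2|A|-1 is attained iff A is an arithmetic progression.
Enumerate sums a + a' for a ≤ a' (symmetric, so this suffices):
a = -5: -5+-5=-10, -5+-4=-9, -5+2=-3, -5+5=0, -5+6=1, -5+8=3, -5+10=5
a = -4: -4+-4=-8, -4+2=-2, -4+5=1, -4+6=2, -4+8=4, -4+10=6
a = 2: 2+2=4, 2+5=7, 2+6=8, 2+8=10, 2+10=12
a = 5: 5+5=10, 5+6=11, 5+8=13, 5+10=15
a = 6: 6+6=12, 6+8=14, 6+10=16
a = 8: 8+8=16, 8+10=18
a = 10: 10+10=20
Distinct sums: {-10, -9, -8, -3, -2, 0, 1, 2, 3, 4, 5, 6, 7, 8, 10, 11, 12, 13, 14, 15, 16, 18, 20}
|A + A| = 23

|A + A| = 23


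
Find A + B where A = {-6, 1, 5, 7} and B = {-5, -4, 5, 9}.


A + B = {a + b : a ∈ A, b ∈ B}.
Enumerate all |A|·|B| = 4·4 = 16 pairs (a, b) and collect distinct sums.
a = -6: -6+-5=-11, -6+-4=-10, -6+5=-1, -6+9=3
a = 1: 1+-5=-4, 1+-4=-3, 1+5=6, 1+9=10
a = 5: 5+-5=0, 5+-4=1, 5+5=10, 5+9=14
a = 7: 7+-5=2, 7+-4=3, 7+5=12, 7+9=16
Collecting distinct sums: A + B = {-11, -10, -4, -3, -1, 0, 1, 2, 3, 6, 10, 12, 14, 16}
|A + B| = 14

A + B = {-11, -10, -4, -3, -1, 0, 1, 2, 3, 6, 10, 12, 14, 16}


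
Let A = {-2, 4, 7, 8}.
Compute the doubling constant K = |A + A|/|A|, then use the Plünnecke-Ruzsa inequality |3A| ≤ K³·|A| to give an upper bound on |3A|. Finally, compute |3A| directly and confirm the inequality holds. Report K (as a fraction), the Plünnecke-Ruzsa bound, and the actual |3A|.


|A| = 4.
Step 1: Compute A + A by enumerating all 16 pairs.
A + A = {-4, 2, 5, 6, 8, 11, 12, 14, 15, 16}, so |A + A| = 10.
Step 2: Doubling constant K = |A + A|/|A| = 10/4 = 10/4 ≈ 2.5000.
Step 3: Plünnecke-Ruzsa gives |3A| ≤ K³·|A| = (2.5000)³ · 4 ≈ 62.5000.
Step 4: Compute 3A = A + A + A directly by enumerating all triples (a,b,c) ∈ A³; |3A| = 19.
Step 5: Check 19 ≤ 62.5000? Yes ✓.

K = 10/4, Plünnecke-Ruzsa bound K³|A| ≈ 62.5000, |3A| = 19, inequality holds.


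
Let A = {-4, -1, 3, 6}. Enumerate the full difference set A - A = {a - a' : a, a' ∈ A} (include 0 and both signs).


A - A = {a - a' : a, a' ∈ A}.
Compute a - a' for each ordered pair (a, a'):
a = -4: -4--4=0, -4--1=-3, -4-3=-7, -4-6=-10
a = -1: -1--4=3, -1--1=0, -1-3=-4, -1-6=-7
a = 3: 3--4=7, 3--1=4, 3-3=0, 3-6=-3
a = 6: 6--4=10, 6--1=7, 6-3=3, 6-6=0
Collecting distinct values (and noting 0 appears from a-a):
A - A = {-10, -7, -4, -3, 0, 3, 4, 7, 10}
|A - A| = 9

A - A = {-10, -7, -4, -3, 0, 3, 4, 7, 10}


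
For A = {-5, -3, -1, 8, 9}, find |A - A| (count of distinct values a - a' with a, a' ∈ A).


A - A = {a - a' : a, a' ∈ A}; |A| = 5.
Bounds: 2|A|-1 ≤ |A - A| ≤ |A|² - |A| + 1, i.e. 9 ≤ |A - A| ≤ 21.
Note: 0 ∈ A - A always (from a - a). The set is symmetric: if d ∈ A - A then -d ∈ A - A.
Enumerate nonzero differences d = a - a' with a > a' (then include -d):
Positive differences: {1, 2, 4, 9, 10, 11, 12, 13, 14}
Full difference set: {0} ∪ (positive diffs) ∪ (negative diffs).
|A - A| = 1 + 2·9 = 19 (matches direct enumeration: 19).

|A - A| = 19


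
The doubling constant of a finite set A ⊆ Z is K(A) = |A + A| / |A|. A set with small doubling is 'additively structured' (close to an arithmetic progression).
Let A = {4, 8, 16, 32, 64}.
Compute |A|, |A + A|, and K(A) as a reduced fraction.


|A| = 5.
Compute A + A by enumerating all 25 pairs.
A + A = {8, 12, 16, 20, 24, 32, 36, 40, 48, 64, 68, 72, 80, 96, 128}, so |A + A| = 15.
K = |A + A| / |A| = 15/5 = 3/1 ≈ 3.0000.
Reference: AP of size 5 gives K = 9/5 ≈ 1.8000; a fully generic set of size 5 gives K ≈ 3.0000.

|A| = 5, |A + A| = 15, K = 15/5 = 3/1.


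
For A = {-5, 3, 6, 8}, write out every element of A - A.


A - A = {a - a' : a, a' ∈ A}.
Compute a - a' for each ordered pair (a, a'):
a = -5: -5--5=0, -5-3=-8, -5-6=-11, -5-8=-13
a = 3: 3--5=8, 3-3=0, 3-6=-3, 3-8=-5
a = 6: 6--5=11, 6-3=3, 6-6=0, 6-8=-2
a = 8: 8--5=13, 8-3=5, 8-6=2, 8-8=0
Collecting distinct values (and noting 0 appears from a-a):
A - A = {-13, -11, -8, -5, -3, -2, 0, 2, 3, 5, 8, 11, 13}
|A - A| = 13

A - A = {-13, -11, -8, -5, -3, -2, 0, 2, 3, 5, 8, 11, 13}


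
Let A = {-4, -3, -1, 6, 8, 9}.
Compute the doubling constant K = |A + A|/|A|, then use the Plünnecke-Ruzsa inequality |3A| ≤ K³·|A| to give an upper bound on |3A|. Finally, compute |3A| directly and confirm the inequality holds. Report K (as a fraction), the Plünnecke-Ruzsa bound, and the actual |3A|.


|A| = 6.
Step 1: Compute A + A by enumerating all 36 pairs.
A + A = {-8, -7, -6, -5, -4, -2, 2, 3, 4, 5, 6, 7, 8, 12, 14, 15, 16, 17, 18}, so |A + A| = 19.
Step 2: Doubling constant K = |A + A|/|A| = 19/6 = 19/6 ≈ 3.1667.
Step 3: Plünnecke-Ruzsa gives |3A| ≤ K³·|A| = (3.1667)³ · 6 ≈ 190.5278.
Step 4: Compute 3A = A + A + A directly by enumerating all triples (a,b,c) ∈ A³; |3A| = 38.
Step 5: Check 38 ≤ 190.5278? Yes ✓.

K = 19/6, Plünnecke-Ruzsa bound K³|A| ≈ 190.5278, |3A| = 38, inequality holds.


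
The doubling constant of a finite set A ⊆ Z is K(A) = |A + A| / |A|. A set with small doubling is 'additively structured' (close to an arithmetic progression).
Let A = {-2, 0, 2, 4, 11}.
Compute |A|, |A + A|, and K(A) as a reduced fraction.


|A| = 5.
Compute A + A by enumerating all 25 pairs.
A + A = {-4, -2, 0, 2, 4, 6, 8, 9, 11, 13, 15, 22}, so |A + A| = 12.
K = |A + A| / |A| = 12/5 (already in lowest terms) ≈ 2.4000.
Reference: AP of size 5 gives K = 9/5 ≈ 1.8000; a fully generic set of size 5 gives K ≈ 3.0000.

|A| = 5, |A + A| = 12, K = 12/5.


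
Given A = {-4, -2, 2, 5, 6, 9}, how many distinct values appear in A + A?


A + A = {a + a' : a, a' ∈ A}; |A| = 6.
General bounds: 2|A| - 1 ≤ |A + A| ≤ |A|(|A|+1)/2, i.e. 11 ≤ |A + A| ≤ 21.
Lower bound 2|A|-1 is attained iff A is an arithmetic progression.
Enumerate sums a + a' for a ≤ a' (symmetric, so this suffices):
a = -4: -4+-4=-8, -4+-2=-6, -4+2=-2, -4+5=1, -4+6=2, -4+9=5
a = -2: -2+-2=-4, -2+2=0, -2+5=3, -2+6=4, -2+9=7
a = 2: 2+2=4, 2+5=7, 2+6=8, 2+9=11
a = 5: 5+5=10, 5+6=11, 5+9=14
a = 6: 6+6=12, 6+9=15
a = 9: 9+9=18
Distinct sums: {-8, -6, -4, -2, 0, 1, 2, 3, 4, 5, 7, 8, 10, 11, 12, 14, 15, 18}
|A + A| = 18

|A + A| = 18


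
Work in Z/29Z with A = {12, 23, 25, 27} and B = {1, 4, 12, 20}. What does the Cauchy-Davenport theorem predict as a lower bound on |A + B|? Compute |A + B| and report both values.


Cauchy-Davenport: |A + B| ≥ min(p, |A| + |B| - 1) for A, B nonempty in Z/pZ.
|A| = 4, |B| = 4, p = 29.
CD lower bound = min(29, 4 + 4 - 1) = min(29, 7) = 7.
Compute A + B mod 29 directly:
a = 12: 12+1=13, 12+4=16, 12+12=24, 12+20=3
a = 23: 23+1=24, 23+4=27, 23+12=6, 23+20=14
a = 25: 25+1=26, 25+4=0, 25+12=8, 25+20=16
a = 27: 27+1=28, 27+4=2, 27+12=10, 27+20=18
A + B = {0, 2, 3, 6, 8, 10, 13, 14, 16, 18, 24, 26, 27, 28}, so |A + B| = 14.
Verify: 14 ≥ 7? Yes ✓.

CD lower bound = 7, actual |A + B| = 14.


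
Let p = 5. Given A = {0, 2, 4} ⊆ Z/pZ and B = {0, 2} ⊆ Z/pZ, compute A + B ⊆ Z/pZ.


Work in Z/5Z: reduce every sum a + b modulo 5.
Enumerate all 6 pairs:
a = 0: 0+0=0, 0+2=2
a = 2: 2+0=2, 2+2=4
a = 4: 4+0=4, 4+2=1
Distinct residues collected: {0, 1, 2, 4}
|A + B| = 4 (out of 5 total residues).

A + B = {0, 1, 2, 4}


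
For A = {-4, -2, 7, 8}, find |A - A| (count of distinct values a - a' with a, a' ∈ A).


A - A = {a - a' : a, a' ∈ A}; |A| = 4.
Bounds: 2|A|-1 ≤ |A - A| ≤ |A|² - |A| + 1, i.e. 7 ≤ |A - A| ≤ 13.
Note: 0 ∈ A - A always (from a - a). The set is symmetric: if d ∈ A - A then -d ∈ A - A.
Enumerate nonzero differences d = a - a' with a > a' (then include -d):
Positive differences: {1, 2, 9, 10, 11, 12}
Full difference set: {0} ∪ (positive diffs) ∪ (negative diffs).
|A - A| = 1 + 2·6 = 13 (matches direct enumeration: 13).

|A - A| = 13


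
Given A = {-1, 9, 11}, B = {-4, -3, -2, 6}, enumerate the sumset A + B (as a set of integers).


A + B = {a + b : a ∈ A, b ∈ B}.
Enumerate all |A|·|B| = 3·4 = 12 pairs (a, b) and collect distinct sums.
a = -1: -1+-4=-5, -1+-3=-4, -1+-2=-3, -1+6=5
a = 9: 9+-4=5, 9+-3=6, 9+-2=7, 9+6=15
a = 11: 11+-4=7, 11+-3=8, 11+-2=9, 11+6=17
Collecting distinct sums: A + B = {-5, -4, -3, 5, 6, 7, 8, 9, 15, 17}
|A + B| = 10

A + B = {-5, -4, -3, 5, 6, 7, 8, 9, 15, 17}


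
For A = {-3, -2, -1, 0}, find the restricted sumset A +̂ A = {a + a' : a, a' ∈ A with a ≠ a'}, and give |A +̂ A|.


Restricted sumset: A +̂ A = {a + a' : a ∈ A, a' ∈ A, a ≠ a'}.
Equivalently, take A + A and drop any sum 2a that is achievable ONLY as a + a for a ∈ A (i.e. sums representable only with equal summands).
Enumerate pairs (a, a') with a < a' (symmetric, so each unordered pair gives one sum; this covers all a ≠ a'):
  -3 + -2 = -5
  -3 + -1 = -4
  -3 + 0 = -3
  -2 + -1 = -3
  -2 + 0 = -2
  -1 + 0 = -1
Collected distinct sums: {-5, -4, -3, -2, -1}
|A +̂ A| = 5
(Reference bound: |A +̂ A| ≥ 2|A| - 3 for |A| ≥ 2, with |A| = 4 giving ≥ 5.)

|A +̂ A| = 5


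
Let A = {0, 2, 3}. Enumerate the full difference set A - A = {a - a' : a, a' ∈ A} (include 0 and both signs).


A - A = {a - a' : a, a' ∈ A}.
Compute a - a' for each ordered pair (a, a'):
a = 0: 0-0=0, 0-2=-2, 0-3=-3
a = 2: 2-0=2, 2-2=0, 2-3=-1
a = 3: 3-0=3, 3-2=1, 3-3=0
Collecting distinct values (and noting 0 appears from a-a):
A - A = {-3, -2, -1, 0, 1, 2, 3}
|A - A| = 7

A - A = {-3, -2, -1, 0, 1, 2, 3}
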